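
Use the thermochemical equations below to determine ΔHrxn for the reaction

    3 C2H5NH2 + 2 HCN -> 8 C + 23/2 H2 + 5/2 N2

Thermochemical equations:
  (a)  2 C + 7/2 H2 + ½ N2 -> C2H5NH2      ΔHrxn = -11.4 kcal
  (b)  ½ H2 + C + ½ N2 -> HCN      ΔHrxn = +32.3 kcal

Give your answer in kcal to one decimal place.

ΔHrxn = -30.4 kcal

(a) reversed and × 3 (reverse to put C2H5NH2 on the reactant side; ×3 to match 3 C2H5NH2 in the target): (-3)·(-11.4) = +34.2 kcal
(b) reversed and × 2 (reverse to put HCN on the reactant side; scale by 2 for the 2 HCN): (-2)·(+32.3) = -64.6 kcal
ΔHrxn = (-3)·(-11.4) + (-2)·(+32.3) = -30.4 kcal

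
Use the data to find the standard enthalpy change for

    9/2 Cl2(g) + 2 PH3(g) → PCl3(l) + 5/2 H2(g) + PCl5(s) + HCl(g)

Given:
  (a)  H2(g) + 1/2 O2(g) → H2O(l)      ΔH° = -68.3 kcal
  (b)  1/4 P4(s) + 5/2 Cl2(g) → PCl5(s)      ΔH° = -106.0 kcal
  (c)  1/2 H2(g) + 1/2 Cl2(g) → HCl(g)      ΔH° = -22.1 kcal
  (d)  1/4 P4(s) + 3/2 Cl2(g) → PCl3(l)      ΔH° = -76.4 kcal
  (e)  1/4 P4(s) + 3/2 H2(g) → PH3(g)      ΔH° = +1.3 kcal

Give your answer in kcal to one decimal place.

ΔH° = -207.1 kcal

(a): not needed.
(b) as written: -106.0 kcal
(c) as written: -22.1 kcal
(d) as written: -76.4 kcal
(e) reversed and × 2: (-2)·(+1.3) = -2.6 kcal
Combining the equations, ΔH° = (1)·(-106.0) + (1)·(-22.1) + (1)·(-76.4) + (-2)·(+1.3) = -207.1 kcal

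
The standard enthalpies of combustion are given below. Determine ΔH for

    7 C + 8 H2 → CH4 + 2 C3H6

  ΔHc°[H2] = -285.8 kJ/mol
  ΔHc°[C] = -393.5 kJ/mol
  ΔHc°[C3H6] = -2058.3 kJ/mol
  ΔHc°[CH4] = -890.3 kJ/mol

ΔH = -34.0 kJ/mol

With combustion enthalpies, reactants minus products:
= [7·(-393.5) + 8·(-285.8)] − [1·(-890.3) + 2·(-2058.3)]
= -34.0 kJ/mol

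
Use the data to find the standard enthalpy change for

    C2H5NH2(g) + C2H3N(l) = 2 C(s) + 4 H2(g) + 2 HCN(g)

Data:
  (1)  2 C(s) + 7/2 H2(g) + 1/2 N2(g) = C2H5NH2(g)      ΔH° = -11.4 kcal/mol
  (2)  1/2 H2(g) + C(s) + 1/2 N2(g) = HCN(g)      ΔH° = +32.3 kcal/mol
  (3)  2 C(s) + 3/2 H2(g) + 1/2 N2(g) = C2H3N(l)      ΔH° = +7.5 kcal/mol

ΔH° = 68.5 kcal/mol

(1) reversed (C2H5NH2(g) must end up as a reactant): +11.4 kcal/mol
(2) × 2 (×2 to match 2 HCN(g) in the target): (2)·(+32.3) = +64.6 kcal/mol
(3) reversed (C2H3N(l) must end up as a reactant): -7.5 kcal/mol
Combining the equations, ΔH° = (+11.4) + (+64.6) + (-7.5) = 68.5 kcal/mol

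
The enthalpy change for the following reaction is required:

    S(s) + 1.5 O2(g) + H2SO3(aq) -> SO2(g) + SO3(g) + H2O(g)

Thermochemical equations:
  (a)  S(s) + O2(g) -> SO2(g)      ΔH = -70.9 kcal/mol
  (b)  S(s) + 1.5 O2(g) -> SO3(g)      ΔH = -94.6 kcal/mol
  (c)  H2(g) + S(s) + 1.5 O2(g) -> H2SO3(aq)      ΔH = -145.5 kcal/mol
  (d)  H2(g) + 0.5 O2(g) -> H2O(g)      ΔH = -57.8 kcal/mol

(a) as written: -70.9 kcal/mol
(b) as written: -94.6 kcal/mol
(c) reversed: +145.5 kcal/mol
(d) as written: -57.8 kcal/mol
Combining the equations, ΔH = (-70.9) + (-94.6) + (+145.5) + (-57.8) = -77.8 kcal/mol

ΔH = -77.8 kcal/mol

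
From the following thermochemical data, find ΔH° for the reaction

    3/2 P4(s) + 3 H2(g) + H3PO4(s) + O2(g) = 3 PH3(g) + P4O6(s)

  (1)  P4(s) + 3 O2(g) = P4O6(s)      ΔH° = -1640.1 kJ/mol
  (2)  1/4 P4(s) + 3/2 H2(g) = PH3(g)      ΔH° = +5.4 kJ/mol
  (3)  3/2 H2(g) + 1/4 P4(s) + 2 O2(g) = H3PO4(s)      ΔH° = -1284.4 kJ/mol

(1) as written: -1640.1 kJ/mol
(2) × 3: (3)·(+5.4) = +16.2 kJ/mol
(3) reversed: +1284.4 kJ/mol
ΔH° = (-1640.1) + (+16.2) + (+1284.4) = -339.5 kJ/mol

ΔH° = -339.5 kJ/mol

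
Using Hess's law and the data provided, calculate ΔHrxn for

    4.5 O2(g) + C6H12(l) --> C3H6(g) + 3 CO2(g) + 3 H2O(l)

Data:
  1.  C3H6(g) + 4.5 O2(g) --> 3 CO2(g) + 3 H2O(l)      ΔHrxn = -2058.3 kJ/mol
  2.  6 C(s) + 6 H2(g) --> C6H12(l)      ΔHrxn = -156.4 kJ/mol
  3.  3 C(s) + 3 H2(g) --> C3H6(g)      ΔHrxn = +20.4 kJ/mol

eq. 1 as written: -2058.3 kJ/mol
eq. 2 reversed: +156.4 kJ/mol
eq. 3 × 2: (2)·(+20.4) = +40.8 kJ/mol
Since enthalpy is a state function, ΔHrxn = (1)·(-2058.3) + (-1)·(-156.4) + (2)·(+20.4) = -1861.1 kJ/mol

ΔHrxn = -1861.1 kJ/mol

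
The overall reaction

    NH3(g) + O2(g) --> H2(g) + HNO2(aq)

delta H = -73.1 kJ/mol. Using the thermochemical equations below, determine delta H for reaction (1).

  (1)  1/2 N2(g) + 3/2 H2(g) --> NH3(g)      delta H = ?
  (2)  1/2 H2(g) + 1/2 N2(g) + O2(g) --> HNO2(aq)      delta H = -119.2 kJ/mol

delta H = -46.1 kJ/mol

(1) reversed (reverse to put NH3(g) on the reactant side): contributes −x
(2) as written (HNO2(aq) already on the product side): -119.2 kJ/mol
-73.1 = (-119.2) − x
x = (-73.1 − (-119.2)) / (-1) = -46.1 kJ/mol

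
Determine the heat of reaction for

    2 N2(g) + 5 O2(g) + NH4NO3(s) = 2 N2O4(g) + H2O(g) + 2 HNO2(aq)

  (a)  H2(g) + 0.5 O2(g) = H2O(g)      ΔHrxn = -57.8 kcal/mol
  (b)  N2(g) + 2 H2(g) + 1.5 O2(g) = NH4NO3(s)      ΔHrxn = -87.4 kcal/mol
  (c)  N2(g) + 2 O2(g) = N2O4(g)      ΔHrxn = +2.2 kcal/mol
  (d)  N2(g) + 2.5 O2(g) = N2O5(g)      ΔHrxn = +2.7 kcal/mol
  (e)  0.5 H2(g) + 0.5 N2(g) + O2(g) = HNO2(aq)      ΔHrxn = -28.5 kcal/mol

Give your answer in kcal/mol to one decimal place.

ΔHrxn = -23.0 kcal/mol

(a) as written: -57.8 kcal/mol
(b) reversed: +87.4 kcal/mol
(c) × 2: (2)·(+2.2) = +4.4 kcal/mol
(d): not needed.
(e) × 2: (2)·(-28.5) = -57.0 kcal/mol
Since enthalpy is a state function, ΔHrxn = (-57.8) + (+87.4) + (+4.4) + (-57.0) = -23.0 kcal/mol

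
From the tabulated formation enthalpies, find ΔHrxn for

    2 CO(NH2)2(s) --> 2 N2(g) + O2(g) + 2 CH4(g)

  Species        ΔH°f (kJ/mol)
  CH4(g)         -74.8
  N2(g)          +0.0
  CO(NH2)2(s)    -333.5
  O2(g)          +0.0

Products: 2·(+0.0) + 1·(+0.0) + 2·(-74.8) = -149.6
Reactants: 2·(-333.5) = -667.0
ΔHrxn = (-149.6) − (-667.0) = 517.4 kJ/mol

ΔHrxn = 517.4 kJ/mol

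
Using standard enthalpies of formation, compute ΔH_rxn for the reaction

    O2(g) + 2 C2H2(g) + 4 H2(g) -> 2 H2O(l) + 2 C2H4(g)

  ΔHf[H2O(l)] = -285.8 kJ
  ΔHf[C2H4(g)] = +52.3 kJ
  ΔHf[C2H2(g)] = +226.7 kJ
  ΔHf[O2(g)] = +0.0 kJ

Products: 2·(-285.8) + 2·(+52.3) = -467.0
Reactants: 1·(+0.0) + 2·(+226.7) + 4·(+0.0) = +453.4
ΔH_rxn = (-467.0) − (+453.4) = -920.4 kJ

ΔH_rxn = -920.4 kJ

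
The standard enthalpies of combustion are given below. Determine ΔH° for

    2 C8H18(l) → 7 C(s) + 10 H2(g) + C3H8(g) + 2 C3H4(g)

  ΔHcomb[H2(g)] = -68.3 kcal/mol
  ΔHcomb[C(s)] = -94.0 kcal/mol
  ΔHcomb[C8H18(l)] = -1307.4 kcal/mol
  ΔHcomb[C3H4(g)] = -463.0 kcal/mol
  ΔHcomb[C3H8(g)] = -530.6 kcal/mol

With combustion enthalpies, reactants minus products:
= [2·(-1307.4)] − [7·(-94.0) + 10·(-68.3) + 1·(-530.6) + 2·(-463.0)]
= 182.8 kcal/mol

ΔH° = 182.8 kcal/mol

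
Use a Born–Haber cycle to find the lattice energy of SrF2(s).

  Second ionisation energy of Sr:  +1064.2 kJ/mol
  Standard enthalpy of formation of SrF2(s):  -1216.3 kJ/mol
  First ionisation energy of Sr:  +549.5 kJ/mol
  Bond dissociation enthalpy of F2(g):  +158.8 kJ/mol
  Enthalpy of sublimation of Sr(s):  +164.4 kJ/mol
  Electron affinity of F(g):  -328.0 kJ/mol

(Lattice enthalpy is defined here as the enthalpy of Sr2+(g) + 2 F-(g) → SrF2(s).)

ΔHf° = 1·ΔHsub + 1·(ΣIE) + 1·D(F2) + 2·EA + U
-1216.3 = 1·(+164.4) + 1·(+1613.7) + 1·(+158.8) + 2·(-328.0) + U
U = -1216.3 − (+1280.9) = -2497.2 kJ/mol

U = -2497.2 kJ/mol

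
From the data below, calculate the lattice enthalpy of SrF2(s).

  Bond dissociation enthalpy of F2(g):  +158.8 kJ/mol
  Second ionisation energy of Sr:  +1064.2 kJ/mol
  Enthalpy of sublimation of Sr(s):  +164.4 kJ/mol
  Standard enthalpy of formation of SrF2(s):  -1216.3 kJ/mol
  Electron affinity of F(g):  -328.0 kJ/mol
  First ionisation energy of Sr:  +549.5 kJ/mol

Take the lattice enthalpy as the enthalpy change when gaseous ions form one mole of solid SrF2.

U = -2497.2 kJ/mol

ΔHf° = 1·ΔHsub + 1·(ΣIE) + 1·D(F2) + 2·EA + U
-1216.3 = 1·(+164.4) + 1·(+1613.7) + 1·(+158.8) + 2·(-328.0) + U
U = -1216.3 − (+1280.9) = -2497.2 kJ/mol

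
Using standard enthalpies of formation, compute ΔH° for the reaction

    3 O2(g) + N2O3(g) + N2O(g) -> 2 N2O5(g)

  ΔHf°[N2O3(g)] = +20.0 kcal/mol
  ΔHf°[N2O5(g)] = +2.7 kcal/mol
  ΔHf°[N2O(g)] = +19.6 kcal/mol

ΔH° = -34.2 kcal/mol

Products: 2·(+2.7) = +5.4
Reactants: 3·(+0.0) + 1·(+20.0) + 1·(+19.6) = +39.6
ΔH° = (+5.4) − (+39.6) = -34.2 kcal/mol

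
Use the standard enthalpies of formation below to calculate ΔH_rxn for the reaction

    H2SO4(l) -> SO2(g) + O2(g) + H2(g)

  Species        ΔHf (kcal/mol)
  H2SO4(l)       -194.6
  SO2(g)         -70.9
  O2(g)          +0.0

ΔH_rxn = 123.7 kcal/mol

Products: 1·(-70.9) + 1·(+0.0) + 1·(+0.0) = -70.9
Reactants: 1·(-194.6) = -194.6
ΔH_rxn = (-70.9) − (-194.6) = 123.7 kcal/mol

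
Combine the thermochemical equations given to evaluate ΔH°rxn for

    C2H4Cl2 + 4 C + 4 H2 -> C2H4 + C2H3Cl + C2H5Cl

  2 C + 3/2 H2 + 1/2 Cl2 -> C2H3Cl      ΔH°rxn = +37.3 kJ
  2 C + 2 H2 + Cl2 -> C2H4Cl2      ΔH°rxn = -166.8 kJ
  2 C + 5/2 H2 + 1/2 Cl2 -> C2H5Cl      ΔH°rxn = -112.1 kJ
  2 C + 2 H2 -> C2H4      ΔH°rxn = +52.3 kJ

equation 1 as written (C2H3Cl already on the product side): +37.3 kJ
equation 2 reversed (C2H4Cl2 must end up as a reactant): +166.8 kJ
equation 3 as written (C2H5Cl already on the product side): -112.1 kJ
equation 4 as written (C2H4 already on the product side): +52.3 kJ
Combining the equations, ΔH°rxn = (1)·(+37.3) + (-1)·(-166.8) + (1)·(-112.1) + (1)·(+52.3) = 144.3 kJ

ΔH°rxn = 144.3 kJ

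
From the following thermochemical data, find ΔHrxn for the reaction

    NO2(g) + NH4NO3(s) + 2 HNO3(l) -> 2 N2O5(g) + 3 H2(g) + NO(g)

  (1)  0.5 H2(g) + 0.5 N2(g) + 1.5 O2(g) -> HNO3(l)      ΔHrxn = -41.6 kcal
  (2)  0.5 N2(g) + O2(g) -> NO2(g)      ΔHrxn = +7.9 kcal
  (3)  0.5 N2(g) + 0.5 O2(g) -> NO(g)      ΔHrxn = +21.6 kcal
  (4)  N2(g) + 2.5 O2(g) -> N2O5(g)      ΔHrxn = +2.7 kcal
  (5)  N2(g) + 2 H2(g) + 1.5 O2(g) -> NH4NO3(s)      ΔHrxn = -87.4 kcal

(1) reversed and × 2 (reverse to put HNO3(l) on the reactant side; ×2 to match 2 HNO3(l) in the target): (-2)·(-41.6) = +83.2 kcal
(2) reversed (NO2(g) must end up as a reactant): -7.9 kcal
(3) as written (NO(g) already on the product side): +21.6 kcal
(4) × 2 (×2 to match 2 N2O5(g) in the target): (2)·(+2.7) = +5.4 kcal
(5) reversed (reverse to put NH4NO3(s) on the reactant side): +87.4 kcal
ΔHrxn = (-2)·(-41.6) + (-1)·(+7.9) + (1)·(+21.6) + (2)·(+2.7) + (-1)·(-87.4) = 189.7 kcal

ΔHrxn = 189.7 kcal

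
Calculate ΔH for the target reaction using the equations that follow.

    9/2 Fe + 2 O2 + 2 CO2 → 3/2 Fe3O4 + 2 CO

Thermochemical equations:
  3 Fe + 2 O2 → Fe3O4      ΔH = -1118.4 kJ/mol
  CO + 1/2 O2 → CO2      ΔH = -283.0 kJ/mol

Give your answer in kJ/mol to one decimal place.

equation 1 × 3/2 (×3/2 to match 3/2 Fe3O4 in the target): (3/2)·(-1118.4) = -1677.6 kJ/mol
equation 2 reversed and × 2 (reverse to put CO on the product side; scale by 2 for the 2 CO): (-2)·(-283.0) = +566.0 kJ/mol
ΔH = (3/2)·(-1118.4) + (-2)·(-283.0) = -1111.6 kJ/mol

ΔH = -1111.6 kJ/mol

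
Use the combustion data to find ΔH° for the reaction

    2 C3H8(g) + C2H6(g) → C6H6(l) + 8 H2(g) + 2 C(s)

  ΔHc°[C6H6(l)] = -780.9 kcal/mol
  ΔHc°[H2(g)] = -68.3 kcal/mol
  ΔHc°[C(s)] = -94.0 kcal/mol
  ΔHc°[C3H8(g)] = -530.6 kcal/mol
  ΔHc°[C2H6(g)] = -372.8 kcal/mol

Using ΔH = Σ nΔHc°(reactants) − Σ nΔHc°(products):
= [2·(-530.6) + 1·(-372.8)] − [1·(-780.9) + 8·(-68.3) + 2·(-94.0)]
= 81.3 kcal/mol

ΔH° = 81.3 kcal/mol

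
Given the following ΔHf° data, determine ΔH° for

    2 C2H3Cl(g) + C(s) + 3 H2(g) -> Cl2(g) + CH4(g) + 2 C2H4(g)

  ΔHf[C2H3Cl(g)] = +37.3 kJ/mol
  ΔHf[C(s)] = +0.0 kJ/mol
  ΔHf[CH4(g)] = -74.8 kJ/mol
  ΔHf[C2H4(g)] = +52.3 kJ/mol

Products: 1·(+0.0) + 1·(-74.8) + 2·(+52.3) = +29.8
Reactants: 2·(+37.3) + 1·(+0.0) + 3·(+0.0) = +74.6
ΔH° = (+29.8) − (+74.6) = -44.8 kJ/mol

ΔH° = -44.8 kJ/mol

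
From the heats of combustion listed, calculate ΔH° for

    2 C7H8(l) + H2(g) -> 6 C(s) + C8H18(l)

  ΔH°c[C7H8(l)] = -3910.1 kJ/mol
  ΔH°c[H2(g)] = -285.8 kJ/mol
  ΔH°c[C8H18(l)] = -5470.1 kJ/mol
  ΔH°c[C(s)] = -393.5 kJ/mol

With combustion enthalpies, reactants minus products:
= [2·(-3910.1) + 1·(-285.8)] − [6·(-393.5) + 1·(-5470.1)]
= -274.9 kJ/mol

ΔH° = -274.9 kJ/mol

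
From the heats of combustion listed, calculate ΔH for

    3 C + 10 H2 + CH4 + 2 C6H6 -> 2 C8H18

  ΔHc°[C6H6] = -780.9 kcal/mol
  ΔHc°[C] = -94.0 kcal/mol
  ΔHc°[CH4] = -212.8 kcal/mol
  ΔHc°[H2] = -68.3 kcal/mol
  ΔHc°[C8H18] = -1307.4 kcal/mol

With combustion enthalpies, reactants minus products:
= [3·(-94.0) + 10·(-68.3) + 1·(-212.8) + 2·(-780.9)] − [2·(-1307.4)]
= -124.8 kcal/mol

ΔH = -124.8 kcal/mol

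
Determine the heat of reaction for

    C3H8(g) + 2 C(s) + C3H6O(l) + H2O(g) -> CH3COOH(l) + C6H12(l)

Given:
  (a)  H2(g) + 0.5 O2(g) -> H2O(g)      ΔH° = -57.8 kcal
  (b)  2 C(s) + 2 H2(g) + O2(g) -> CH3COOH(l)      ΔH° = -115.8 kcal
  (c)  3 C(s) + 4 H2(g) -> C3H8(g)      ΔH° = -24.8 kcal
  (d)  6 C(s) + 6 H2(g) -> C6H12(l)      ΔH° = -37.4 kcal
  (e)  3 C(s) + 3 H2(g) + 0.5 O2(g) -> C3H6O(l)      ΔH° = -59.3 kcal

ΔH° = -11.3 kcal

(a) reversed: +57.8 kcal
(b) as written: -115.8 kcal
(c) reversed: +24.8 kcal
(d) as written: -37.4 kcal
(e) reversed: +59.3 kcal
ΔH° = (+57.8) + (-115.8) + (+24.8) + (-37.4) + (+59.3) = -11.3 kcal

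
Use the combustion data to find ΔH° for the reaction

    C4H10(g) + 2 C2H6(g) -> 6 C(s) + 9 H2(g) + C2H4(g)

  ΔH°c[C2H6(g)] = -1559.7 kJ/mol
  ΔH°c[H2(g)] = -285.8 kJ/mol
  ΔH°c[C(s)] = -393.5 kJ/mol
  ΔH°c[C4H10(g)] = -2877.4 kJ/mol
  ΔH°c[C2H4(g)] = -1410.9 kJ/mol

With combustion enthalpies, reactants minus products:
= [1·(-2877.4) + 2·(-1559.7)] − [6·(-393.5) + 9·(-285.8) + 1·(-1410.9)]
= 347.3 kJ/mol

ΔH° = 347.3 kJ/mol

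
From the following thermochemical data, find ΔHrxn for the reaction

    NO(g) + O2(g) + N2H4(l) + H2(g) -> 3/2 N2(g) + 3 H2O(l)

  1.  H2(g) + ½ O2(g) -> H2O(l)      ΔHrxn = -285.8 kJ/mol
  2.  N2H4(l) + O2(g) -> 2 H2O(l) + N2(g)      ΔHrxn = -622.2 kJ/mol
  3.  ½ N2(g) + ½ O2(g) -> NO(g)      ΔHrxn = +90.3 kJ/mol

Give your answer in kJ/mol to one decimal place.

eq. 1 as written (H2(g) already on the reactant side): -285.8 kJ/mol
eq. 2 as written (N2H4(l) already on the reactant side): -622.2 kJ/mol
eq. 3 reversed (NO(g) must end up as a reactant): -90.3 kJ/mol
ΔHrxn = (1)·(-285.8) + (1)·(-622.2) + (-1)·(+90.3) = -998.3 kJ/mol

ΔHrxn = -998.3 kJ/mol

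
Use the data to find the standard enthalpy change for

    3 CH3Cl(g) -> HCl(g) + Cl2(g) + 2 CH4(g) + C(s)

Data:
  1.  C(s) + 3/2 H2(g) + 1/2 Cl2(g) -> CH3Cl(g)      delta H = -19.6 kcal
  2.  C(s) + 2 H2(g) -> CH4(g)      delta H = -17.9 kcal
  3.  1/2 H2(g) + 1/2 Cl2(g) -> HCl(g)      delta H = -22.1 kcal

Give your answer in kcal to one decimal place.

eq. 1 reversed and × 3 (reverse to put CH3Cl(g) on the reactant side; ×3 to match 3 CH3Cl(g) in the target): (-3)·(-19.6) = +58.8 kcal
eq. 2 × 2 (scale by 2 for the 2 CH4(g)): (2)·(-17.9) = -35.8 kcal
eq. 3 as written (HCl(g) already on the product side): -22.1 kcal
Summing the manipulated equations, delta H = (-3)·(-19.6) + (2)·(-17.9) + (1)·(-22.1) = 0.9 kcal

delta H = 0.9 kcal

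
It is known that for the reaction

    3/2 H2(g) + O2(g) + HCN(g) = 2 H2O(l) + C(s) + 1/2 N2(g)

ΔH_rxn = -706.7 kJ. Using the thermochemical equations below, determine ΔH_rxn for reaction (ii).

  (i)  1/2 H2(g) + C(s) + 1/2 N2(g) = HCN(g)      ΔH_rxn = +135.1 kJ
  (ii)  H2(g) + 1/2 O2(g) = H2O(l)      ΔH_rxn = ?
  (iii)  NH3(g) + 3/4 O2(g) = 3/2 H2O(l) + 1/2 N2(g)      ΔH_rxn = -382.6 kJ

ΔH_rxn = -285.8 kJ

(i) reversed (HCN(g) must end up as a reactant): -135.1 kJ
(ii) × 2: contributes 2·x
(iii): not needed (NH3(g) appears nowhere else).
-706.7 = (-135.1) + 2·x
x = (-706.7 − (-135.1)) / (2) = -285.8 kJ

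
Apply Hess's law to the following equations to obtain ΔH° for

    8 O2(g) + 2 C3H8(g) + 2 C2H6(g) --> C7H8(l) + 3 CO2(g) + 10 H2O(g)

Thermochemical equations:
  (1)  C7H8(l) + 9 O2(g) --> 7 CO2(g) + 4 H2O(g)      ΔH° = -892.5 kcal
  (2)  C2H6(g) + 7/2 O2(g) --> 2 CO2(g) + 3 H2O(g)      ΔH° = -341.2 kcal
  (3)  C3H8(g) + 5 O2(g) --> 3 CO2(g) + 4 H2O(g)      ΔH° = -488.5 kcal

ΔH° = -766.9 kcal

(1) reversed (reverse to put C7H8(l) on the product side): +892.5 kcal
(2) × 2 (×2 to match 2 C2H6(g) in the target): (2)·(-341.2) = -682.4 kcal
(3) × 2 (scale by 2 for the 2 C3H8(g)): (2)·(-488.5) = -977.0 kcal
By Hess's law, ΔH° = (+892.5) + (-682.4) + (-977.0) = -766.9 kcal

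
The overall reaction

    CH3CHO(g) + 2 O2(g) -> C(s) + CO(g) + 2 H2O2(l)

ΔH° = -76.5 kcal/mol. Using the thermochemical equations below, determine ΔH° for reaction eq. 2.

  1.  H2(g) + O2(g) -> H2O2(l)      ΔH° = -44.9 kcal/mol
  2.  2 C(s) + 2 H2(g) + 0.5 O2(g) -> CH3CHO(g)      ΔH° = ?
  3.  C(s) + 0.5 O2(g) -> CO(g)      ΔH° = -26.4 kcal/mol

ΔH° = -39.7 kcal/mol

eq. 1 × 2 (scale by 2 for the 2 H2O2(l)): (2)·(-44.9) = -89.8 kcal/mol
eq. 2 reversed (reverse to put CH3CHO(g) on the reactant side): contributes −x
eq. 3 as written (CO(g) already on the product side): -26.4 kcal/mol
-76.5 = (-89.8) + (-26.4) − x
x = (-76.5 − (-116.2)) / (-1) = -39.7 kcal/mol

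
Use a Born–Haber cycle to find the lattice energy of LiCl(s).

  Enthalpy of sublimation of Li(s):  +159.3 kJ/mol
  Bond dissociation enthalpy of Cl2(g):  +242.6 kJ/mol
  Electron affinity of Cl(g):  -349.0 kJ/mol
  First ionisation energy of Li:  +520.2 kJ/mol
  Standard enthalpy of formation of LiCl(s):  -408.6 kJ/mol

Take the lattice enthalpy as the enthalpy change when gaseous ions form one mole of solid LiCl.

U = -860.4 kJ/mol

ΔHf° = 1·ΔHsub + 1·(ΣIE) + 1/2·D(Cl2) + 1·EA + U
-408.6 = 1·(+159.3) + 1·(+520.2) + 1/2·(+242.6) + 1·(-349.0) + U
U = -408.6 − (+451.8) = -860.4 kJ/mol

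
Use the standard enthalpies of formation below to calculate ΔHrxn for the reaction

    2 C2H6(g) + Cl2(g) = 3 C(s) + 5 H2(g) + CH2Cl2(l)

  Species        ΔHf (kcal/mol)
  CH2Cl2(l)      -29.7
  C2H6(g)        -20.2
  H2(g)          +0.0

ΔHrxn = 10.7 kcal/mol

Products: 3·(+0.0) + 5·(+0.0) + 1·(-29.7) = -29.7
Reactants: 2·(-20.2) + 1·(+0.0) = -40.4
ΔHrxn = (-29.7) − (-40.4) = 10.7 kcal/mol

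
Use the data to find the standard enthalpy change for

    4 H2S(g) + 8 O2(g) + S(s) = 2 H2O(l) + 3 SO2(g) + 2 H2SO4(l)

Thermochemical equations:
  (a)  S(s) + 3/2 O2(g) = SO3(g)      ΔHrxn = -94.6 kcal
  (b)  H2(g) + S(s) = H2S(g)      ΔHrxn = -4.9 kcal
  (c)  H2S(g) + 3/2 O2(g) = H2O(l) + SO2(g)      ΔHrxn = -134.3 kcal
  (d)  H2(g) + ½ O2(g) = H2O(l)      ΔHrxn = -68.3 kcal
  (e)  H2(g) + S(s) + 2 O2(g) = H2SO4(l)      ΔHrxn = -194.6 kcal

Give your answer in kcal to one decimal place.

(a): not needed.
(b) reversed: +4.9 kcal
(c) × 3: (3)·(-134.3) = -402.9 kcal
(d) reversed: +68.3 kcal
(e) × 2: (2)·(-194.6) = -389.2 kcal
ΔHrxn = (+4.9) + (-402.9) + (+68.3) + (-389.2) = -718.9 kcal

ΔHrxn = -718.9 kcal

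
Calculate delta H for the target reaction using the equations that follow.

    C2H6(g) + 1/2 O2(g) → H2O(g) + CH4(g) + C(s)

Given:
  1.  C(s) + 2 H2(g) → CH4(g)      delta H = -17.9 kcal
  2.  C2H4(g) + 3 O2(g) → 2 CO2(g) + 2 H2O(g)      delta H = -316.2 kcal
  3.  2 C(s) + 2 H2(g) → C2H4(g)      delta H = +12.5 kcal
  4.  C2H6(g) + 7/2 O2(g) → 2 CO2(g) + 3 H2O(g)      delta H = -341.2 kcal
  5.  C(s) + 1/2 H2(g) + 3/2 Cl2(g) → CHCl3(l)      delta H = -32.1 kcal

delta H = -55.4 kcal

eq. 1 as written: -17.9 kcal
eq. 2 reversed: +316.2 kcal
eq. 3 reversed: -12.5 kcal
eq. 4 as written: -341.2 kcal
eq. 5: not needed.
Combining the equations, delta H = (1)·(-17.9) + (-1)·(-316.2) + (-1)·(+12.5) + (1)·(-341.2) = -55.4 kcal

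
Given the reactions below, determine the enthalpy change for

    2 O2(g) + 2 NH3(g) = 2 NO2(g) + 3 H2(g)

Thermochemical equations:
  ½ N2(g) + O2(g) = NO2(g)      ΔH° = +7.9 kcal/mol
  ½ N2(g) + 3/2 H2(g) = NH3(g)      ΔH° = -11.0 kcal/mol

ΔH° = 37.8 kcal/mol

equation 1 × 2 (scale by 2 for the 2 NO2(g)): (2)·(+7.9) = +15.8 kcal/mol
equation 2 reversed and × 2 (NH3(g) must end up as a reactant; ×2 to match 2 NH3(g) in the target): (-2)·(-11.0) = +22.0 kcal/mol
Combining the equations, ΔH° = (+15.8) + (+22.0) = 37.8 kcal/mol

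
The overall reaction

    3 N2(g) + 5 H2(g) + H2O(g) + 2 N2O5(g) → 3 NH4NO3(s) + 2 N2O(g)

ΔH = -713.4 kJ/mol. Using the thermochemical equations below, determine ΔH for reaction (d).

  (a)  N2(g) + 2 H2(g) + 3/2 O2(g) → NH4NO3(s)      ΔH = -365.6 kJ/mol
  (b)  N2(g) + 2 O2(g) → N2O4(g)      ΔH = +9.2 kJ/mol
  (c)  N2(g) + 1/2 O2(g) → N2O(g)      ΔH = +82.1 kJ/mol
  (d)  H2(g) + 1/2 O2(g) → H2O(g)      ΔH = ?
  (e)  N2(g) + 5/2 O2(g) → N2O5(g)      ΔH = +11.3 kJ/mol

(a) × 3 (scale by 3 for the 3 NH4NO3(s)): (3)·(-365.6) = -1096.8 kJ/mol
(b): not needed (N2O4(g) appears nowhere else).
(c) × 2 (×2 to match 2 N2O(g) in the target): (2)·(+82.1) = +164.2 kJ/mol
(d) reversed (H2O(g) must end up as a reactant): contributes −x
(e) reversed and × 2 (N2O5(g) must end up as a reactant; scale by 2 for the 2 N2O5(g)): (-2)·(+11.3) = -22.6 kJ/mol
-713.4 = (-1096.8) + (+164.2) + (-22.6) − x
x = (-713.4 − (-955.2)) / (-1) = -241.8 kJ/mol

ΔH = -241.8 kJ/mol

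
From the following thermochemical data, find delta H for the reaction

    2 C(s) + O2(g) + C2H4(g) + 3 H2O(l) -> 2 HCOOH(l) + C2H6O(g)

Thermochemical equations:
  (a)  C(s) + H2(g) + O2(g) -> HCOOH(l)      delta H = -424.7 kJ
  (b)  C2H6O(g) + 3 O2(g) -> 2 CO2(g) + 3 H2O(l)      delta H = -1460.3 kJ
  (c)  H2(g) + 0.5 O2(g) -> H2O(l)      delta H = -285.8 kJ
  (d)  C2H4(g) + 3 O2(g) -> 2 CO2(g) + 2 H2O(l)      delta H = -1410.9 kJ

delta H = -228.4 kJ

(a) × 2: (2)·(-424.7) = -849.4 kJ
(b) reversed: +1460.3 kJ
(c) reversed and × 2: (-2)·(-285.8) = +571.6 kJ
(d) as written: -1410.9 kJ
Summing the manipulated equations, delta H = (-849.4) + (+1460.3) + (+571.6) + (-1410.9) = -228.4 kJ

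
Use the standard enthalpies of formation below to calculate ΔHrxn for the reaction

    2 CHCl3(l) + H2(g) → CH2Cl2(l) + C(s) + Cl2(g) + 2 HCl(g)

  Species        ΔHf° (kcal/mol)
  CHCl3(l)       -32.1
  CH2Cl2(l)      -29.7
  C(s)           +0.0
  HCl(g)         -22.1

ΔHrxn = -9.7 kcal/mol

ΔH°rxn = Σ nΔHf°(products) − Σ nΔHf°(reactants).
Products: 1·(-29.7) + 1·(+0.0) + 1·(+0.0) + 2·(-22.1) = -73.9
Reactants: 2·(-32.1) + 1·(+0.0) = -64.2
ΔHrxn = (-73.9) − (-64.2) = -9.7 kcal/mol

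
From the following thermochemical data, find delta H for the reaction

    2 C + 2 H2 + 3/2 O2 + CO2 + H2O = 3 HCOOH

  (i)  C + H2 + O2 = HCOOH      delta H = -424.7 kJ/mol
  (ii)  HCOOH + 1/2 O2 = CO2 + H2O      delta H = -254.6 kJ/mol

(i) × 2: (2)·(-424.7) = -849.4 kJ/mol
(ii) reversed: +254.6 kJ/mol
delta H = (-849.4) + (+254.6) = -594.8 kJ/mol

delta H = -594.8 kJ/mol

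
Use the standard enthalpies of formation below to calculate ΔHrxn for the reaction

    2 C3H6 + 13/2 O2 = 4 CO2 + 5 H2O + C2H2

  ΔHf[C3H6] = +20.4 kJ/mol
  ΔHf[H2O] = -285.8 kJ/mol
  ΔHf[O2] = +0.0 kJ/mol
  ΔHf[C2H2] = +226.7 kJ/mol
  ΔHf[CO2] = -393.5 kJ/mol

ΔH°rxn = Σ nΔHf°(products) − Σ nΔHf°(reactants).
Products: 4·(-393.5) + 5·(-285.8) + 1·(+226.7) = -2776.3
Reactants: 2·(+20.4) + 13/2·(+0.0) = +40.8
ΔHrxn = (-2776.3) − (+40.8) = -2817.1 kJ/mol

ΔHrxn = -2817.1 kJ/mol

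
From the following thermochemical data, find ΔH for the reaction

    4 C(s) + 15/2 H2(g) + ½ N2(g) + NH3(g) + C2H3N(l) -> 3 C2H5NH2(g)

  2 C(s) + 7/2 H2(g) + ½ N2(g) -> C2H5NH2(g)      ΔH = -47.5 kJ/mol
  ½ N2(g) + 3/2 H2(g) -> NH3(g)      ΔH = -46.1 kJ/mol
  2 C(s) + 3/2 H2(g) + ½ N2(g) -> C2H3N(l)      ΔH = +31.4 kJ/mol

ΔH = -127.8 kJ/mol

equation 1 × 3: (3)·(-47.5) = -142.5 kJ/mol
equation 2 reversed: +46.1 kJ/mol
equation 3 reversed: -31.4 kJ/mol
By Hess's law, ΔH = (-142.5) + (+46.1) + (-31.4) = -127.8 kJ/mol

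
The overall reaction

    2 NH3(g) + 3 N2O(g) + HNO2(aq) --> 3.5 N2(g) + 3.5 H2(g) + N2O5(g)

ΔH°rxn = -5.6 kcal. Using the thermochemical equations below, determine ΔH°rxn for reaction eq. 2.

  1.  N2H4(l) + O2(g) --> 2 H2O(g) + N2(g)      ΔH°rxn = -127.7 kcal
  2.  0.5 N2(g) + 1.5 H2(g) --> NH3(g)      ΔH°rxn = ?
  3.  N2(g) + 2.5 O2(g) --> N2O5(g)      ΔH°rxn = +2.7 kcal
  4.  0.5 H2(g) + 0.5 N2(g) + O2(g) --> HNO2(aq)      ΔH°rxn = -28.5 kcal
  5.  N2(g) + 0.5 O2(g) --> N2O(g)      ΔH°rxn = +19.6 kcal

ΔH°rxn = -11.0 kcal

eq. 1: not needed.
eq. 2 reversed and × 2: contributes −2·x
eq. 3 as written: +2.7 kcal
eq. 4 reversed: +28.5 kcal
eq. 5 reversed and × 3: (-3)·(+19.6) = -58.8 kcal
-5.6 = (+2.7) + (+28.5) + (-58.8) − 2·x
x = (-5.6 − (-27.6)) / (-2) = -11.0 kcal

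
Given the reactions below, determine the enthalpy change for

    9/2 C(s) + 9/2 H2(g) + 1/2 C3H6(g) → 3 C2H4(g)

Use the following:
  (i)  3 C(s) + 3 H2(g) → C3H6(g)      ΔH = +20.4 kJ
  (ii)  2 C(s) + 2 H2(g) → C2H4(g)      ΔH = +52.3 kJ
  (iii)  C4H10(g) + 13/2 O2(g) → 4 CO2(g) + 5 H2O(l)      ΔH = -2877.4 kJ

(i) reversed and × 1/2: (-1/2)·(+20.4) = -10.2 kJ
(ii) × 3: (3)·(+52.3) = +156.9 kJ
(iii): not needed.
Summing the manipulated equations, ΔH = (-1/2)·(+20.4) + (3)·(+52.3) = 146.7 kJ

ΔH = 146.7 kJ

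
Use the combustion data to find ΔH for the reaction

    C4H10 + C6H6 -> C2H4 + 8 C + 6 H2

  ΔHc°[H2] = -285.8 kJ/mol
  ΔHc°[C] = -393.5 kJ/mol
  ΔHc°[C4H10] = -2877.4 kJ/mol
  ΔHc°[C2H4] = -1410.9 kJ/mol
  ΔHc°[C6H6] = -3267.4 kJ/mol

Using ΔH = Σ nΔHc°(reactants) − Σ nΔHc°(products):
= [1·(-2877.4) + 1·(-3267.4)] − [1·(-1410.9) + 8·(-393.5) + 6·(-285.8)]
= 128.9 kJ/mol

ΔH = 128.9 kJ/mol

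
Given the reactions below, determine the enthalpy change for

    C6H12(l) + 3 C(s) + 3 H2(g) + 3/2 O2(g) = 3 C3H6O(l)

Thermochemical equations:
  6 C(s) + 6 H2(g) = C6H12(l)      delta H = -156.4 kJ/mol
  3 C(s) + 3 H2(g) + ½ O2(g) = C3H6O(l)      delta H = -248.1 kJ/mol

equation 1 reversed: +156.4 kJ/mol
equation 2 × 3: (3)·(-248.1) = -744.3 kJ/mol
By Hess's law, delta H = (+156.4) + (-744.3) = -587.9 kJ/mol

delta H = -587.9 kJ/mol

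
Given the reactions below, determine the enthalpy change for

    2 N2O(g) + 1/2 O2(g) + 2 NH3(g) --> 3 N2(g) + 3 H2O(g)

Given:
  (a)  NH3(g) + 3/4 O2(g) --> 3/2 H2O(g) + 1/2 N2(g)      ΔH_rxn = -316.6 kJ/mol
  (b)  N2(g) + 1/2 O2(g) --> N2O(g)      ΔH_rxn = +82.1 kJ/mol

(a) × 2: (2)·(-316.6) = -633.2 kJ/mol
(b) reversed and × 2: (-2)·(+82.1) = -164.2 kJ/mol
ΔH_rxn = (-633.2) + (-164.2) = -797.4 kJ/mol

ΔH_rxn = -797.4 kJ/mol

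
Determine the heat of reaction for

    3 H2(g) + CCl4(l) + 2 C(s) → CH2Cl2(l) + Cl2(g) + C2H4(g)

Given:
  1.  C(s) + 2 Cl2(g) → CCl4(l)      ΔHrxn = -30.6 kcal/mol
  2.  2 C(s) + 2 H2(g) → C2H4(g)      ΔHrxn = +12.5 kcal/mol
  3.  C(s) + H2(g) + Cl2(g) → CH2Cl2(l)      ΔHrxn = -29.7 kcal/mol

eq. 1 reversed (reverse to put CCl4(l) on the reactant side): +30.6 kcal/mol
eq. 2 as written (C2H4(g) already on the product side): +12.5 kcal/mol
eq. 3 as written (CH2Cl2(l) already on the product side): -29.7 kcal/mol
Since enthalpy is a state function, ΔHrxn = (+30.6) + (+12.5) + (-29.7) = 13.4 kcal/mol

ΔHrxn = 13.4 kcal/mol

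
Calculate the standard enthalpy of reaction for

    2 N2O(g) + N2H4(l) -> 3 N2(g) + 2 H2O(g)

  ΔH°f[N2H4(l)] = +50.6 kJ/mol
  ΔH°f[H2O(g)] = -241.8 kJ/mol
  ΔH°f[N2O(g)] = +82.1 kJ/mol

ΔH°rxn = -698.4 kJ/mol

Products: 3·(+0.0) + 2·(-241.8) = -483.6
Reactants: 2·(+82.1) + 1·(+50.6) = +214.8
ΔH°rxn = (-483.6) − (+214.8) = -698.4 kJ/mol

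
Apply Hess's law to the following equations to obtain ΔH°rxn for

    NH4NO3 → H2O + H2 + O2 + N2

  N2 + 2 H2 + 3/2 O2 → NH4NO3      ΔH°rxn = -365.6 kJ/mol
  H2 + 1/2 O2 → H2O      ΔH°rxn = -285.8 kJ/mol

ΔH°rxn = 79.8 kJ/mol

equation 1 reversed: +365.6 kJ/mol
equation 2 as written: -285.8 kJ/mol
ΔH°rxn = (+365.6) + (-285.8) = 79.8 kJ/mol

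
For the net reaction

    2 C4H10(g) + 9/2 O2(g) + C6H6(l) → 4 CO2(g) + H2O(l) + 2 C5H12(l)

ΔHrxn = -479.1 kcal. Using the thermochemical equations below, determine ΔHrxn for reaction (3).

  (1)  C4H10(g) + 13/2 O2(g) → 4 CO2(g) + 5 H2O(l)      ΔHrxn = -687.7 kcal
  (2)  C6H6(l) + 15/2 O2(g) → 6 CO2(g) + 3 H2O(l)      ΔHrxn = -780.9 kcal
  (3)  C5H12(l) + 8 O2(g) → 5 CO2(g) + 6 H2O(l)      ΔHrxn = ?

ΔHrxn = -838.6 kcal

(1) × 2 (×2 to match 2 C4H10(g) in the target): (2)·(-687.7) = -1375.4 kcal
(2) as written (C6H6(l) already on the reactant side): -780.9 kcal
(3) reversed and × 2 (reverse to put C5H12(l) on the product side; ×2 to match 2 C5H12(l) in the target): contributes −2·x
-479.1 = (-1375.4) + (-780.9) − 2·x
x = (-479.1 − (-2156.3)) / (-2) = -838.6 kcal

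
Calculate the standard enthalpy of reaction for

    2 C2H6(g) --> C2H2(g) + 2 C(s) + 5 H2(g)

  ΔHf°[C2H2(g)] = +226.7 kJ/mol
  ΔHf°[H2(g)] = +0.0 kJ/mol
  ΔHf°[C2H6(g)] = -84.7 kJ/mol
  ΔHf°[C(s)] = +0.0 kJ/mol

ΔHrxn = 396.1 kJ/mol

ΔH°rxn = Σ nΔHf°(products) − Σ nΔHf°(reactants).
Products: 1·(+226.7) + 2·(+0.0) + 5·(+0.0) = +226.7
Reactants: 2·(-84.7) = -169.4
ΔHrxn = (+226.7) − (-169.4) = 396.1 kJ/mol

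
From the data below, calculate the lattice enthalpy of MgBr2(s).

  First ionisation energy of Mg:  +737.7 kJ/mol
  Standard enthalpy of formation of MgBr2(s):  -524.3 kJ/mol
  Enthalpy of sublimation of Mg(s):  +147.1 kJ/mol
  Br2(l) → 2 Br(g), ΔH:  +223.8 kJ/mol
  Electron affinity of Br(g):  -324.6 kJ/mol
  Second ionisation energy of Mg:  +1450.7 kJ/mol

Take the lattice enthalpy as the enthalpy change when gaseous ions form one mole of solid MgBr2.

ΔHf° = 1·ΔHsub + 1·(ΣIE) + 1·D(Br2) + 2·EA + U
-524.3 = 1·(+147.1) + 1·(+2188.4) + 1·(+223.8) + 2·(-324.6) + U
U = -524.3 − (+1910.1) = -2434.4 kJ/mol

U = -2434.4 kJ/mol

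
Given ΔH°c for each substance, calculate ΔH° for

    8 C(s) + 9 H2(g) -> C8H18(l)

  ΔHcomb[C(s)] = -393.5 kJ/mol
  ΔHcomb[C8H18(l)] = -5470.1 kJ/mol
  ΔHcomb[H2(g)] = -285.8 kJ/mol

Using ΔH = Σ nΔHc°(reactants) − Σ nΔHc°(products):
= [8·(-393.5) + 9·(-285.8)] − [1·(-5470.1)]
= -250.1 kJ/mol

ΔH° = -250.1 kJ/mol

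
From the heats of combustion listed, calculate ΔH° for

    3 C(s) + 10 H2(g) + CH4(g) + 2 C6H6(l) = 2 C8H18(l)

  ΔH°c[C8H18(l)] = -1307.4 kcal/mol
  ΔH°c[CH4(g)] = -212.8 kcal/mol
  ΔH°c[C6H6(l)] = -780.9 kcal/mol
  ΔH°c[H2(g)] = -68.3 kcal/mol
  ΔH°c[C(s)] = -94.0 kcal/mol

Using ΔH = Σ nΔHc°(reactants) − Σ nΔHc°(products):
= [3·(-94.0) + 10·(-68.3) + 1·(-212.8) + 2·(-780.9)] − [2·(-1307.4)]
= -124.8 kcal/mol

ΔH° = -124.8 kcal/mol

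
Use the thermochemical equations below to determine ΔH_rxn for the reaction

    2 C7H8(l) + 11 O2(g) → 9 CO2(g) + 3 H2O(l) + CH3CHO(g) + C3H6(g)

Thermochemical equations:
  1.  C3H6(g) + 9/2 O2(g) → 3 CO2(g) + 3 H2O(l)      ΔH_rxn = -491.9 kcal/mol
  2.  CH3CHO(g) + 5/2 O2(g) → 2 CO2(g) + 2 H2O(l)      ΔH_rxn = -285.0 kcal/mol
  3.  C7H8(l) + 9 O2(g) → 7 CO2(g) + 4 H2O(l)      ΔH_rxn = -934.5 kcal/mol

ΔH_rxn = -1092.1 kcal/mol

eq. 1 reversed (reverse to put C3H6(g) on the product side): +491.9 kcal/mol
eq. 2 reversed (reverse to put CH3CHO(g) on the product side): +285.0 kcal/mol
eq. 3 × 2 (×2 to match 2 C7H8(l) in the target): (2)·(-934.5) = -1869.0 kcal/mol
Combining the equations, ΔH_rxn = (+491.9) + (+285.0) + (-1869.0) = -1092.1 kcal/mol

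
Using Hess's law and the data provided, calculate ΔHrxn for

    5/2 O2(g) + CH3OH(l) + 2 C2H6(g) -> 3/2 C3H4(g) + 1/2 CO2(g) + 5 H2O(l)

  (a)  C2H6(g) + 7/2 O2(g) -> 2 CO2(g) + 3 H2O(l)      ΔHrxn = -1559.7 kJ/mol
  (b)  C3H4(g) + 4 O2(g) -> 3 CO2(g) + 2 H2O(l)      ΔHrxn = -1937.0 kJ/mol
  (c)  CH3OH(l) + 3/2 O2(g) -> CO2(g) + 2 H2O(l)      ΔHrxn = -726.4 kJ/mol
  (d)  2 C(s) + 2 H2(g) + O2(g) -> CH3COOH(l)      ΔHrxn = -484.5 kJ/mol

ΔHrxn = -940.3 kJ/mol

(a) × 2: (2)·(-1559.7) = -3119.4 kJ/mol
(b) reversed and × 3/2: (-3/2)·(-1937.0) = +2905.5 kJ/mol
(c) as written: -726.4 kJ/mol
(d): not needed.
Combining the equations, ΔHrxn = (-3119.4) + (+2905.5) + (-726.4) = -940.3 kJ/mol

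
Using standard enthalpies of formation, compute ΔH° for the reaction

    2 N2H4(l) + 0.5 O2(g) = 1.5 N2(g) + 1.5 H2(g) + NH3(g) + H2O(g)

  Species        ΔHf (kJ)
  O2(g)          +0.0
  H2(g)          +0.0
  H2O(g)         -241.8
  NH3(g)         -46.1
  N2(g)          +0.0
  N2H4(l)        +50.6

ΔH° = -389.1 kJ

ΔH°rxn = Σ nΔHf°(products) − Σ nΔHf°(reactants).
Products: 3/2·(+0.0) + 3/2·(+0.0) + 1·(-46.1) + 1·(-241.8) = -287.9
Reactants: 2·(+50.6) + 1/2·(+0.0) = +101.2
ΔH° = (-287.9) − (+101.2) = -389.1 kJ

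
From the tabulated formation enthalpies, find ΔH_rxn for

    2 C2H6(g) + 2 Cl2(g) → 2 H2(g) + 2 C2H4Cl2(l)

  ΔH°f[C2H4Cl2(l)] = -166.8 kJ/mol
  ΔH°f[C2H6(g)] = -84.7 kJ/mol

Products: 2·(+0.0) + 2·(-166.8) = -333.6
Reactants: 2·(-84.7) + 2·(+0.0) = -169.4
ΔH_rxn = (-333.6) − (-169.4) = -164.2 kJ/mol

ΔH_rxn = -164.2 kJ/mol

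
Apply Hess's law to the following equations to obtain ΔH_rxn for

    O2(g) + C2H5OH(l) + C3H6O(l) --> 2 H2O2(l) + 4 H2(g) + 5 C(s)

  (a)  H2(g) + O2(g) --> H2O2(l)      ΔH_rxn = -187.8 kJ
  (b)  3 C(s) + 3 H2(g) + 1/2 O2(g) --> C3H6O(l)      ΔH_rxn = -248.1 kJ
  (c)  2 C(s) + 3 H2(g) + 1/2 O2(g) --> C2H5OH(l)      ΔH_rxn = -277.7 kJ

ΔH_rxn = 150.2 kJ

(a) × 2 (×2 to match 2 H2O2(l) in the target): (2)·(-187.8) = -375.6 kJ
(b) reversed (reverse to put C3H6O(l) on the reactant side): +248.1 kJ
(c) reversed (reverse to put C2H5OH(l) on the reactant side): +277.7 kJ
ΔH_rxn = (2)·(-187.8) + (-1)·(-248.1) + (-1)·(-277.7) = 150.2 kJ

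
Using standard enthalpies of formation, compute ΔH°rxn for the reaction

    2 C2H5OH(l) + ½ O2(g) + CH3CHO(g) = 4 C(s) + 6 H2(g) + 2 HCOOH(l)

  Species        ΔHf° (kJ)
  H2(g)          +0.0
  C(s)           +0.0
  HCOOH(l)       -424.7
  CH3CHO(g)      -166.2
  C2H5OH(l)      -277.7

ΔH°rxn = -127.8 kJ

ΔH°rxn = Σ nΔHf°(products) − Σ nΔHf°(reactants).
Products: 4·(+0.0) + 6·(+0.0) + 2·(-424.7) = -849.4
Reactants: 2·(-277.7) + 1/2·(+0.0) + 1·(-166.2) = -721.6
ΔH°rxn = (-849.4) − (-721.6) = -127.8 kJ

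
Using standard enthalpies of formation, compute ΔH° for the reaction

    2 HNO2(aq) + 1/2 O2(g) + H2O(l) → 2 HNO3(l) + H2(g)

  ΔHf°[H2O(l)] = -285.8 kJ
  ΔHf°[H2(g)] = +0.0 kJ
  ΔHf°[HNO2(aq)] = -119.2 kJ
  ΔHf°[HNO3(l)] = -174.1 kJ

ΔH° = 176.0 kJ

ΔH°rxn = Σ nΔHf°(products) − Σ nΔHf°(reactants).
Products: 2·(-174.1) + 1·(+0.0) = -348.2
Reactants: 2·(-119.2) + 1/2·(+0.0) + 1·(-285.8) = -524.2
ΔH° = (-348.2) − (-524.2) = 176.0 kJ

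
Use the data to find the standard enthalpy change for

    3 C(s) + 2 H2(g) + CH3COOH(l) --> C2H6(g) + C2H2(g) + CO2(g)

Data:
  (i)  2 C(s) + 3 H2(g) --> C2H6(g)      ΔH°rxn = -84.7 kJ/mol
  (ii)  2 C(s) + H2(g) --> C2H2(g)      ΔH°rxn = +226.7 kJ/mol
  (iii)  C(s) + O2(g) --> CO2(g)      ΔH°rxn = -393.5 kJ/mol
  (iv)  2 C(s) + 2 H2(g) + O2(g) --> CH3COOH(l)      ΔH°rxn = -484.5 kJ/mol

ΔH°rxn = 233.0 kJ/mol

(i) as written (C2H6(g) already on the product side): -84.7 kJ/mol
(ii) as written (C2H2(g) already on the product side): +226.7 kJ/mol
(iii) as written (CO2(g) already on the product side): -393.5 kJ/mol
(iv) reversed (reverse to put CH3COOH(l) on the reactant side): +484.5 kJ/mol
By Hess's law, ΔH°rxn = (-84.7) + (+226.7) + (-393.5) + (+484.5) = 233.0 kJ/mol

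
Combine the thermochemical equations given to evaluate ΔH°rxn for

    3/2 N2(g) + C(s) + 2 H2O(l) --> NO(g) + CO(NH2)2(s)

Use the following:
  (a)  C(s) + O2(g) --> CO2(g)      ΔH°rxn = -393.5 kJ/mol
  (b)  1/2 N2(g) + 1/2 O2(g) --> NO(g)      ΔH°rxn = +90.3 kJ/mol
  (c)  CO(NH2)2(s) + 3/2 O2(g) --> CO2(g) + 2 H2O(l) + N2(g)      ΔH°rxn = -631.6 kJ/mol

(a) as written (C(s) already on the reactant side): -393.5 kJ/mol
(b) as written (NO(g) already on the product side): +90.3 kJ/mol
(c) reversed (CO(NH2)2(s) must end up as a product): +631.6 kJ/mol
ΔH°rxn = (1)·(-393.5) + (1)·(+90.3) + (-1)·(-631.6) = 328.4 kJ/mol

ΔH°rxn = 328.4 kJ/mol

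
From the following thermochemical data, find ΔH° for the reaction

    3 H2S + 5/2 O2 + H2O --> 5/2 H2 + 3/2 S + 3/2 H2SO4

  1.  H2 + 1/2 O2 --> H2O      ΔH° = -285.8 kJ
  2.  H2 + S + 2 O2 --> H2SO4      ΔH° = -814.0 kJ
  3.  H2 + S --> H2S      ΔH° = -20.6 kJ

eq. 1 reversed: +285.8 kJ
eq. 2 × 3/2: (3/2)·(-814.0) = -1221.0 kJ
eq. 3 reversed and × 3: (-3)·(-20.6) = +61.8 kJ
ΔH° = (-1)·(-285.8) + (3/2)·(-814.0) + (-3)·(-20.6) = -873.4 kJ

ΔH° = -873.4 kJ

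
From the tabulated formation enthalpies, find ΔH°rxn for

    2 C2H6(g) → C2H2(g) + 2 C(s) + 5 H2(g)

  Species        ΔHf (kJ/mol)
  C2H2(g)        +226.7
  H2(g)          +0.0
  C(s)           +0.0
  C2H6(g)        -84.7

ΔH°rxn = 396.1 kJ/mol

Products: 1·(+226.7) + 2·(+0.0) + 5·(+0.0) = +226.7
Reactants: 2·(-84.7) = -169.4
ΔH°rxn = (+226.7) − (-169.4) = 396.1 kJ/mol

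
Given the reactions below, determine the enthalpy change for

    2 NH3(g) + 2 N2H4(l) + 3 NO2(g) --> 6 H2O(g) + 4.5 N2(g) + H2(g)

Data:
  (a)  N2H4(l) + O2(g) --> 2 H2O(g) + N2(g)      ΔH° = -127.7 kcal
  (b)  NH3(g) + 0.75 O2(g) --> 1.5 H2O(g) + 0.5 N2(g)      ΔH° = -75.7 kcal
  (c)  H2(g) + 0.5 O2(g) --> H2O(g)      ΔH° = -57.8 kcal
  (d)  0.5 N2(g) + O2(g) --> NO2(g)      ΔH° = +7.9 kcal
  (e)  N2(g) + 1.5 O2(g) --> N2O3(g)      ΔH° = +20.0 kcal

ΔH° = -372.7 kcal

(a) × 2: (2)·(-127.7) = -255.4 kcal
(b) × 2: (2)·(-75.7) = -151.4 kcal
(c) reversed: +57.8 kcal
(d) reversed and × 3: (-3)·(+7.9) = -23.7 kcal
(e): not needed.
ΔH° = (2)·(-127.7) + (2)·(-75.7) + (-1)·(-57.8) + (-3)·(+7.9) = -372.7 kcal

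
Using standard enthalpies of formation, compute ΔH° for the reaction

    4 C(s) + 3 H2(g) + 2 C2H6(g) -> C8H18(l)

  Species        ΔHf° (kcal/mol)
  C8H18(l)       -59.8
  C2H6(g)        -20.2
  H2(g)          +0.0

ΔH°rxn = Σ nΔHf°(products) − Σ nΔHf°(reactants).
Products: 1·(-59.8) = -59.8
Reactants: 4·(+0.0) + 3·(+0.0) + 2·(-20.2) = -40.4
ΔH° = (-59.8) − (-40.4) = -19.4 kcal/mol

ΔH° = -19.4 kcal/mol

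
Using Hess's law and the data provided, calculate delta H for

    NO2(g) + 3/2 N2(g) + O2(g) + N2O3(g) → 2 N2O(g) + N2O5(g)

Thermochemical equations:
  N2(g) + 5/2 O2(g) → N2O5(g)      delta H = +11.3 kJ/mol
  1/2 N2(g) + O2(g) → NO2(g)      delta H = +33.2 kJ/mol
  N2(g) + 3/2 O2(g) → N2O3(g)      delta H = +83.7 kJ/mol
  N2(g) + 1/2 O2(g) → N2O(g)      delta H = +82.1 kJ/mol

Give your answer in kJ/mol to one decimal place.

equation 1 as written (N2O5(g) already on the product side): +11.3 kJ/mol
equation 2 reversed (NO2(g) must end up as a reactant): -33.2 kJ/mol
equation 3 reversed (reverse to put N2O3(g) on the reactant side): -83.7 kJ/mol
equation 4 × 2 (scale by 2 for the 2 N2O(g)): (2)·(+82.1) = +164.2 kJ/mol
delta H = (+11.3) + (-33.2) + (-83.7) + (+164.2) = 58.6 kJ/mol

delta H = 58.6 kJ/mol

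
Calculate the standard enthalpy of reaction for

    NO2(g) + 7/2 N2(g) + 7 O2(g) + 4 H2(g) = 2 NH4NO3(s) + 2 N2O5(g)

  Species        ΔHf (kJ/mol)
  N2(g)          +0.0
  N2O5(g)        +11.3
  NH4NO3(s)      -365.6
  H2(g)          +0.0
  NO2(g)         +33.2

ΔH° = -741.8 kJ/mol

Products: 2·(-365.6) + 2·(+11.3) = -708.6
Reactants: 1·(+33.2) + 7/2·(+0.0) + 7·(+0.0) + 4·(+0.0) = +33.2
ΔH° = (-708.6) − (+33.2) = -741.8 kJ/mol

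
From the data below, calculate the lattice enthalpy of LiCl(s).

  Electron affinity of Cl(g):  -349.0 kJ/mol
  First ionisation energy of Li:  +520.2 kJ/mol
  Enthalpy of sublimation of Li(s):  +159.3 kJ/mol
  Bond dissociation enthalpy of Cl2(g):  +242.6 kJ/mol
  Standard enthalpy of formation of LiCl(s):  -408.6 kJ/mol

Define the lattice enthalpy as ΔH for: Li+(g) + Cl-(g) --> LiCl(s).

U = -860.4 kJ/mol

ΔHf° = 1·ΔHsub + 1·(ΣIE) + 1/2·D(Cl2) + 1·EA + U
-408.6 = 1·(+159.3) + 1·(+520.2) + 1/2·(+242.6) + 1·(-349.0) + U
U = -408.6 − (+451.8) = -860.4 kJ/mol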